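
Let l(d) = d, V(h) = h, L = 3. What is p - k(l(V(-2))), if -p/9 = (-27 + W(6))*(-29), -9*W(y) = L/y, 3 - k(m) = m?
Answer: -14133/2 ≈ -7066.5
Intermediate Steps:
k(m) = 3 - m
W(y) = -1/(3*y)
p = -14123/2 (p = -9*(-27 - ⅓/6)*(-29) = -9*(-27 - ⅓*⅙)*(-29) = -9*(-27 - 1/18)*(-29) = -(-487)*(-29)/2 = -9*14123/18 = -14123/2 ≈ -7061.5)
p - k(l(V(-2))) = -14123/2 - (3 - 1*(-2)) = -14123/2 - (3 + 2) = -14123/2 - 1*5 = -14123/2 - 5 = -14133/2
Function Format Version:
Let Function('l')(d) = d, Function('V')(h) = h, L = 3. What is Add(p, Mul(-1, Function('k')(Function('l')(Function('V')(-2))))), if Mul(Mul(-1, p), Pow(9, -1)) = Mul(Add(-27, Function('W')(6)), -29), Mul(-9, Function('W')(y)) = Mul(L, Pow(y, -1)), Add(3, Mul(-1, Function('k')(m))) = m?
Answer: Rational(-14133, 2) ≈ -7066.5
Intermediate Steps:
Function('k')(m) = Add(3, Mul(-1, m))
Function('W')(y) = Mul(Rational(-1, 3), Pow(y, -1)) (Function('W')(y) = Mul(Rational(-1, 9), Mul(3, Pow(y, -1))) = Mul(Rational(-1, 3), Pow(y, -1)))
p = Rational(-14123, 2) (p = Mul(-9, Mul(Add(-27, Mul(Rational(-1, 3), Pow(6, -1))), -29)) = Mul(-9, Mul(Add(-27, Mul(Rational(-1, 3), Rational(1, 6))), -29)) = Mul(-9, Mul(Add(-27, Rational(-1, 18)), -29)) = Mul(-9, Mul(Rational(-487, 18), -29)) = Mul(-9, Rational(14123, 18)) = Rational(-14123, 2) ≈ -7061.5)
Add(p, Mul(-1, Function('k')(Function('l')(Function('V')(-2))))) = Add(Rational(-14123, 2), Mul(-1, Add(3, Mul(-1, -2)))) = Add(Rational(-14123, 2), Mul(-1, Add(3, 2))) = Add(Rational(-14123, 2), Mul(-1, 5)) = Add(Rational(-14123, 2), -5) = Rational(-14133, 2)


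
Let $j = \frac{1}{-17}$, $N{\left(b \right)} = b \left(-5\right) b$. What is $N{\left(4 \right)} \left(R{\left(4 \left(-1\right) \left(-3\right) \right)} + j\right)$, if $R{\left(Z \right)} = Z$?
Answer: $- \frac{16240}{17} \approx -955.29$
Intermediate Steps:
$N{\left(b \right)} = - 5 b^{2}$ ($N{\left(b \right)} = - 5 b b = - 5 b^{2}$)
$j = - \frac{1}{17} \approx -0.058824$
$N{\left(4 \right)} \left(R{\left(4 \left(-1\right) \left(-3\right) \right)} + j\right) = - 5 \cdot 4^{2} \left(4 \left(-1\right) \left(-3\right) - \frac{1}{17}\right) = \left(-5\right) 16 \left(\left(-4\right) \left(-3\right) - \frac{1}{17}\right) = - 80 \left(12 - \frac{1}{17}\right) = \left(-80\right) \frac{203}{17} = - \frac{16240}{17}$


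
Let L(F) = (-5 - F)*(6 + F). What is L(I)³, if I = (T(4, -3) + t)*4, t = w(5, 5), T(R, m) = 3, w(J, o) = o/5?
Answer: -98611128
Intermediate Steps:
w(J, o) = o/5 (w(J, o) = o*(⅕) = o/5)
t = 1 (t = (⅕)*5 = 1)
I = 16 (I = (3 + 1)*4 = 4*4 = 16)
L(I)³ = (-30 - 1*16² - 11*16)³ = (-30 - 1*256 - 176)³ = (-30 - 256 - 176)³ = (-462)³ = -98611128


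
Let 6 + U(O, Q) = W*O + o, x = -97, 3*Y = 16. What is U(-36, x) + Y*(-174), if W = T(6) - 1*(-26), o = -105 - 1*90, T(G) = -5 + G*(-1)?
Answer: -1669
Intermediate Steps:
Y = 16/3 (Y = (⅓)*16 = 16/3 ≈ 5.3333)
T(G) = -5 - G
o = -195 (o = -105 - 90 = -195)
W = 15 (W = (-5 - 1*6) - 1*(-26) = (-5 - 6) + 26 = -11 + 26 = 15)
U(O, Q) = -201 + 15*O (U(O, Q) = -6 + (15*O - 195) = -6 + (-195 + 15*O) = -201 + 15*O)
U(-36, x) + Y*(-174) = (-201 + 15*(-36)) + (16/3)*(-174) = (-201 - 540) - 928 = -741 - 928 = -1669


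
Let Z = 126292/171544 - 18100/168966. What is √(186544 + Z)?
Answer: √30232040991428499063638/402570882 ≈ 431.91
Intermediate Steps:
Z = 2279263459/3623137938 (Z = 126292*(1/171544) - 18100*1/168966 = 31573/42886 - 9050/84483 = 2279263459/3623137938 ≈ 0.62909)
√(186544 + Z) = √(186544 + 2279263459/3623137938) = √(675876922769731/3623137938) = √30232040991428499063638/402570882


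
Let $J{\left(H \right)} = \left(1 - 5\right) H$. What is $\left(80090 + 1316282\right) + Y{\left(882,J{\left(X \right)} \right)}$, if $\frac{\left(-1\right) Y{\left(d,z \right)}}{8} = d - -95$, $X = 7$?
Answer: $1388556$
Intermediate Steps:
$J{\left(H \right)} = - 4 H$
$Y{\left(d,z \right)} = -760 - 8 d$ ($Y{\left(d,z \right)} = - 8 \left(d - -95\right) = - 8 \left(d + 95\right) = - 8 \left(95 + d\right) = -760 - 8 d$)
$\left(80090 + 1316282\right) + Y{\left(882,J{\left(X \right)} \right)} = \left(80090 + 1316282\right) - 7816 = 1396372 - 7816 = 1388556$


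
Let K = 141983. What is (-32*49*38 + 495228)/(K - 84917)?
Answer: 217822/28533 ≈ 7.6340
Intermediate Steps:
(-32*49*38 + 495228)/(K - 84917) = (-32*49*38 + 495228)/(141983 - 84917) = (-1568*38 + 495228)/57066 = (-59584 + 495228)*(1/57066) = 435644*(1/57066) = 217822/28533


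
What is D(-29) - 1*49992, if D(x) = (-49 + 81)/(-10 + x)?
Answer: -1949720/39 ≈ -49993.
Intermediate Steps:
D(x) = 32/(-10 + x)
D(-29) - 1*49992 = 32/(-10 - 29) - 1*49992 = 32/(-39) - 49992 = 32*(-1/39) - 49992 = -32/39 - 49992 = -1949720/39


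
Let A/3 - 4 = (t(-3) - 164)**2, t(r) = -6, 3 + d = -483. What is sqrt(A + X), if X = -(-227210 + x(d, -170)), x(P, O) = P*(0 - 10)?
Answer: sqrt(309062) ≈ 555.93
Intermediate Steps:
d = -486 (d = -3 - 483 = -486)
x(P, O) = -10*P (x(P, O) = P*(-10) = -10*P)
A = 86712 (A = 12 + 3*(-6 - 164)**2 = 12 + 3*(-170)**2 = 12 + 3*28900 = 12 + 86700 = 86712)
X = 222350 (X = -(-227210 - 10*(-486)) = -(-227210 + 4860) = -1*(-222350) = 222350)
sqrt(A + X) = sqrt(86712 + 222350) = sqrt(309062)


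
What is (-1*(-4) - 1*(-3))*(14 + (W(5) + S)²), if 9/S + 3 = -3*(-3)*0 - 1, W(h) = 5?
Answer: 2415/16 ≈ 150.94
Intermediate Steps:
S = -9/4 (S = 9/(-3 + (-3*(-3)*0 - 1)) = 9/(-3 + (9*0 - 1)) = 9/(-3 + (0 - 1)) = 9/(-3 - 1) = 9/(-4) = 9*(-¼) = -9/4 ≈ -2.2500)
(-1*(-4) - 1*(-3))*(14 + (W(5) + S)²) = (-1*(-4) - 1*(-3))*(14 + (5 - 9/4)²) = (4 + 3)*(14 + (11/4)²) = 7*(14 + 121/16) = 7*(345/16) = 2415/16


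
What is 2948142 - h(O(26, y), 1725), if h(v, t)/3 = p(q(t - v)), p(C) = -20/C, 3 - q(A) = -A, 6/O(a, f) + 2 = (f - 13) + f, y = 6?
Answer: 510028572/173 ≈ 2.9481e+6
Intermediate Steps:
O(a, f) = 6/(-15 + 2*f) (O(a, f) = 6/(-2 + ((f - 13) + f)) = 6/(-2 + ((-13 + f) + f)) = 6/(-2 + (-13 + 2*f)) = 6/(-15 + 2*f))
q(A) = 3 + A (q(A) = 3 - (-1)*A = 3 + A)
h(v, t) = -60/(3 + t - v) (h(v, t) = 3*(-20/(3 + (t - v))) = 3*(-20/(3 + t - v)) = -60/(3 + t - v))
2948142 - h(O(26, y), 1725) = 2948142 - (-60)/(3 + 1725 - 6/(-15 + 2*6)) = 2948142 - (-60)/(3 + 1725 - 6/(-15 + 12)) = 2948142 - (-60)/(3 + 1725 - 6/(-3)) = 2948142 - (-60)/(3 + 1725 - 6*(-1)/3) = 2948142 - (-60)/(3 + 1725 - 1*(-2)) = 2948142 - (-60)/(3 + 1725 + 2) = 2948142 - (-60)/1730 = 2948142 - 1*(-6/173) = 2948142 + 6/173 = 510028572/173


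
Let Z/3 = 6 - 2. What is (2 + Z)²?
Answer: 196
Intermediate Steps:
Z = 12 (Z = 3*(6 - 2) = 3*4 = 12)
(2 + Z)² = (2 + 12)² = 14² = 196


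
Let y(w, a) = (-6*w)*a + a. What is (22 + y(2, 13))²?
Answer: 14641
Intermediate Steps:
y(w, a) = a - 6*a*w (y(w, a) = -6*a*w + a = a - 6*a*w)
(22 + y(2, 13))² = (22 + 13*(1 - 6*2))² = (22 + 13*(1 - 12))² = (22 + 13*(-11))² = (22 - 143)² = (-121)² = 14641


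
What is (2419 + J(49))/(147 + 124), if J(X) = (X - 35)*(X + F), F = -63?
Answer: 2223/271 ≈ 8.2030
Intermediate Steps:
J(X) = (-63 + X)*(-35 + X) (J(X) = (X - 35)*(X - 63) = (-35 + X)*(-63 + X) = (-63 + X)*(-35 + X))
(2419 + J(49))/(147 + 124) = (2419 + (2205 + 49**2 - 98*49))/(147 + 124) = (2419 + (2205 + 2401 - 4802))/271 = (2419 - 196)*(1/271) = 2223*(1/271) = 2223/271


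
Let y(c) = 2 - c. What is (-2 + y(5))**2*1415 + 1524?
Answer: 36899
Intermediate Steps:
(-2 + y(5))**2*1415 + 1524 = (-2 + (2 - 1*5))**2*1415 + 1524 = (-2 + (2 - 5))**2*1415 + 1524 = (-2 - 3)**2*1415 + 1524 = (-5)**2*1415 + 1524 = 25*1415 + 1524 = 35375 + 1524 = 36899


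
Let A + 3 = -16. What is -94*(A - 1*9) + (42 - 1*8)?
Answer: 2666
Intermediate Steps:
A = -19 (A = -3 - 16 = -19)
-94*(A - 1*9) + (42 - 1*8) = -94*(-19 - 1*9) + (42 - 1*8) = -94*(-19 - 9) + (42 - 8) = -94*(-28) + 34 = 2632 + 34 = 2666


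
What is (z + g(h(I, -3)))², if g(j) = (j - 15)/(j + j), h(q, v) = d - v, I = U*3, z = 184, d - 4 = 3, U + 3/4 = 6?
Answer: 540225/16 ≈ 33764.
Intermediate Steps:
U = 21/4 (U = -¾ + 6 = 21/4 ≈ 5.2500)
d = 7 (d = 4 + 3 = 7)
I = 63/4 (I = (21/4)*3 = 63/4 ≈ 15.750)
h(q, v) = 7 - v
g(j) = (-15 + j)/(2*j) (g(j) = (-15 + j)/((2*j)) = (-15 + j)*(1/(2*j)) = (-15 + j)/(2*j))
(z + g(h(I, -3)))² = (184 + (-15 + (7 - 1*(-3)))/(2*(7 - 1*(-3))))² = (184 + (-15 + (7 + 3))/(2*(7 + 3)))² = (184 + (½)*(-15 + 10)/10)² = (184 + (½)*(⅒)*(-5))² = (184 - ¼)² = (735/4)² = 540225/16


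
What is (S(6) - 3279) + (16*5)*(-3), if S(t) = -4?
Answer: -3523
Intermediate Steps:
(S(6) - 3279) + (16*5)*(-3) = (-4 - 3279) + (16*5)*(-3) = -3283 + 80*(-3) = -3283 - 240 = -3523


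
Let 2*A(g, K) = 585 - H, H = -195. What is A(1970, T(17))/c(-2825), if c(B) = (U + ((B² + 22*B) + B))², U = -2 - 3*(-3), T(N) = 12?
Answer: 390/62657625741649 ≈ 6.2243e-12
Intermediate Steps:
U = 7 (U = -2 + 9 = 7)
A(g, K) = 390 (A(g, K) = (585 - 1*(-195))/2 = (585 + 195)/2 = (½)*780 = 390)
c(B) = (7 + B² + 23*B)² (c(B) = (7 + ((B² + 22*B) + B))² = (7 + (B² + 23*B))² = (7 + B² + 23*B)²)
A(1970, T(17))/c(-2825) = 390/((7 + (-2825)² + 23*(-2825))²) = 390/((7 + 7980625 - 64975)²) = 390/(7915657²) = 390/62657625741649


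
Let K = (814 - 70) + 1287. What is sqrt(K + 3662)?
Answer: sqrt(5693) ≈ 75.452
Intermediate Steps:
K = 2031 (K = 744 + 1287 = 2031)
sqrt(K + 3662) = sqrt(2031 + 3662) = sqrt(5693)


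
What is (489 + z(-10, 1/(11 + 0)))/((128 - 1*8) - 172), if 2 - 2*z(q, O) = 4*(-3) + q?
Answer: -501/52 ≈ -9.6346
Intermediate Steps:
z(q, O) = 7 - q/2 (z(q, O) = 1 - (4*(-3) + q)/2 = 1 - (-12 + q)/2 = 1 + (6 - q/2) = 7 - q/2)
(489 + z(-10, 1/(11 + 0)))/((128 - 1*8) - 172) = (489 + (7 - ½*(-10)))/((128 - 1*8) - 172) = (489 + (7 + 5))/((128 - 8) - 172) = (489 + 12)/(120 - 172) = 501/(-52) = 501*(-1/52) = -501/52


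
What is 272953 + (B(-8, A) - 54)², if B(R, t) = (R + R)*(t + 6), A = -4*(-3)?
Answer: 389917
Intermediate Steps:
A = 12
B(R, t) = 2*R*(6 + t) (B(R, t) = (2*R)*(6 + t) = 2*R*(6 + t))
272953 + (B(-8, A) - 54)² = 272953 + (2*(-8)*(6 + 12) - 54)² = 272953 + (2*(-8)*18 - 54)² = 272953 + (-288 - 54)² = 272953 + (-342)² = 272953 + 116964 = 389917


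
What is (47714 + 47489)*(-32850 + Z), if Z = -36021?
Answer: -6556725813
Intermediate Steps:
(47714 + 47489)*(-32850 + Z) = (47714 + 47489)*(-32850 - 36021) = 95203*(-68871) = -6556725813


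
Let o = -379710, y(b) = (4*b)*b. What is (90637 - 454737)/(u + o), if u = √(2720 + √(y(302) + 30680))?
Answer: 364100/(379710 - √(2720 + 6*√10986)) ≈ 0.95904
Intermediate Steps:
y(b) = 4*b²
u = √(2720 + 6*√10986) (u = √(2720 + √(4*302² + 30680)) = √(2720 + √(4*91204 + 30680)) = √(2720 + √(364816 + 30680)) = √(2720 + √395496) = √(2720 + 6*√10986) ≈ 57.870)
(90637 - 454737)/(u + o) = (90637 - 454737)/(√(2720 + 6*√10986) - 379710) = -364100/(-379710 + √(2720 + 6*√10986))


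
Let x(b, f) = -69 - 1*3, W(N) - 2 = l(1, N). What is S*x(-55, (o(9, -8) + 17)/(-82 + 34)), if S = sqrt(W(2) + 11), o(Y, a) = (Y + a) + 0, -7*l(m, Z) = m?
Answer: -216*sqrt(70)/7 ≈ -258.17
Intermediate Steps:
l(m, Z) = -m/7
W(N) = 13/7 (W(N) = 2 - 1/7*1 = 2 - 1/7 = 13/7)
o(Y, a) = Y + a
x(b, f) = -72 (x(b, f) = -69 - 3 = -72)
S = 3*sqrt(70)/7 (S = sqrt(13/7 + 11) = sqrt(90/7) = 3*sqrt(70)/7 ≈ 3.5857)
S*x(-55, (o(9, -8) + 17)/(-82 + 34)) = (3*sqrt(70)/7)*(-72) = -216*sqrt(70)/7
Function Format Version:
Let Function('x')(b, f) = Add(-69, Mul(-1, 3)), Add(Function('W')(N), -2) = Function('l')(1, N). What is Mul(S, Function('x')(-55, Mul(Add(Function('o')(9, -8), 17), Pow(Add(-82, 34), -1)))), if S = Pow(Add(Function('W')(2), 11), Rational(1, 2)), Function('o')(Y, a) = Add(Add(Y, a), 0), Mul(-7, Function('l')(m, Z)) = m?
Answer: Mul(Rational(-216, 7), Pow(70, Rational(1, 2))) ≈ -258.17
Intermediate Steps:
Function('l')(m, Z) = Mul(Rational(-1, 7), m)
Function('W')(N) = Rational(13, 7) (Function('W')(N) = Add(2, Mul(Rational(-1, 7), 1)) = Add(2, Rational(-1, 7)) = Rational(13, 7))
Function('o')(Y, a) = Add(Y, a)
Function('x')(b, f) = -72 (Function('x')(b, f) = Add(-69, -3) = -72)
S = Mul(Rational(3, 7), Pow(70, Rational(1, 2))) (S = Pow(Add(Rational(13, 7), 11), Rational(1, 2)) = Pow(Rational(90, 7), Rational(1, 2)) = Mul(Rational(3, 7), Pow(70, Rational(1, 2))) ≈ 3.5857)
Mul(S, Function('x')(-55, Mul(Add(Function('o')(9, -8), 17), Pow(Add(-82, 34), -1)))) = Mul(Mul(Rational(3, 7), Pow(70, Rational(1, 2))), -72) = Mul(Rational(-216, 7), Pow(70, Rational(1, 2)))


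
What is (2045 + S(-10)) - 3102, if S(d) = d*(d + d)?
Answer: -857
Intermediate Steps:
S(d) = 2*d² (S(d) = d*(2*d) = 2*d²)
(2045 + S(-10)) - 3102 = (2045 + 2*(-10)²) - 3102 = (2045 + 2*100) - 3102 = (2045 + 200) - 3102 = 2245 - 3102 = -857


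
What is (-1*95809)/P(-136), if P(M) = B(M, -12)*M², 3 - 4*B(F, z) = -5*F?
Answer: 95809/3130448 ≈ 0.030606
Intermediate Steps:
B(F, z) = ¾ + 5*F/4 (B(F, z) = ¾ - (-5)*F/4 = ¾ + 5*F/4)
P(M) = M²*(¾ + 5*M/4) (P(M) = (¾ + 5*M/4)*M² = M²*(¾ + 5*M/4))
(-1*95809)/P(-136) = (-1*95809)/(((¼)*(-136)²*(3 + 5*(-136)))) = -95809*1/(4624*(3 - 680)) = -95809/((¼)*18496*(-677)) = -95809/(-3130448) = -95809*(-1/3130448) = 95809/3130448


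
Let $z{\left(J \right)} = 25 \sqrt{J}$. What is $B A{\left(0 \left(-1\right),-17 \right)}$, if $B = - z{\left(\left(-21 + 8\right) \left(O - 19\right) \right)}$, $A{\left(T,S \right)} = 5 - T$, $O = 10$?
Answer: $- 375 \sqrt{13} \approx -1352.1$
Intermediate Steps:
$B = - 75 \sqrt{13}$ ($B = - 25 \sqrt{\left(-21 + 8\right) \left(10 - 19\right)} = - 25 \sqrt{\left(-13\right) \left(-9\right)} = - 25 \sqrt{117} = - 25 \cdot 3 \sqrt{13} = - 75 \sqrt{13} \approx -270.42$)
$B A{\left(0 \left(-1\right),-17 \right)} = - 75 \sqrt{13} \left(5 - 0 \left(-1\right)\right) = - 75 \sqrt{13} \left(5 - 0\right) = - 75 \sqrt{13} \left(5 + 0\right) = - 75 \sqrt{13} \cdot 5 = - 375 \sqrt{13}$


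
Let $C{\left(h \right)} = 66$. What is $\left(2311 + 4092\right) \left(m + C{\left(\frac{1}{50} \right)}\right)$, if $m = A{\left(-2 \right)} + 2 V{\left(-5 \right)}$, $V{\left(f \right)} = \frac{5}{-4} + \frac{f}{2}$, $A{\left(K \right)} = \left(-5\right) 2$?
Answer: $\frac{621091}{2} \approx 3.1055 \cdot 10^{5}$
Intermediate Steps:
$A{\left(K \right)} = -10$
$V{\left(f \right)} = - \frac{5}{4} + \frac{f}{2}$ ($V{\left(f \right)} = 5 \left(- \frac{1}{4}\right) + f \frac{1}{2} = - \frac{5}{4} + \frac{f}{2}$)
$m = - \frac{35}{2}$ ($m = -10 + 2 \left(- \frac{5}{4} + \frac{1}{2} \left(-5\right)\right) = -10 + 2 \left(- \frac{5}{4} - \frac{5}{2}\right) = -10 + 2 \left(- \frac{15}{4}\right) = -10 - \frac{15}{2} = - \frac{35}{2} \approx -17.5$)
$\left(2311 + 4092\right) \left(m + C{\left(\frac{1}{50} \right)}\right) = \left(2311 + 4092\right) \left(- \frac{35}{2} + 66\right) = 6403 \cdot \frac{97}{2} = \frac{621091}{2}$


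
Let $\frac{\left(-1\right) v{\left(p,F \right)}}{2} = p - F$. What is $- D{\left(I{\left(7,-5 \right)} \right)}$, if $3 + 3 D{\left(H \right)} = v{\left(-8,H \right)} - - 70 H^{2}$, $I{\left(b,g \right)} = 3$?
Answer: $- \frac{649}{3} \approx -216.33$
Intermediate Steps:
$v{\left(p,F \right)} = - 2 p + 2 F$ ($v{\left(p,F \right)} = - 2 \left(p - F\right) = - 2 p + 2 F$)
$D{\left(H \right)} = \frac{13}{3} + \frac{2 H}{3} + \frac{70 H^{2}}{3}$ ($D{\left(H \right)} = -1 + \frac{\left(\left(-2\right) \left(-8\right) + 2 H\right) - - 70 H^{2}}{3} = -1 + \frac{\left(16 + 2 H\right) + 70 H^{2}}{3} = -1 + \frac{16 + 2 H + 70 H^{2}}{3} = -1 + \left(\frac{16}{3} + \frac{2 H}{3} + \frac{70 H^{2}}{3}\right) = \frac{13}{3} + \frac{2 H}{3} + \frac{70 H^{2}}{3}$)
$- D{\left(I{\left(7,-5 \right)} \right)} = - (\frac{13}{3} + \frac{2}{3} \cdot 3 + \frac{70 \cdot 3^{2}}{3}) = - (\frac{13}{3} + 2 + \frac{70}{3} \cdot 9) = - (\frac{13}{3} + 2 + 210) = \left(-1\right) \frac{649}{3} = - \frac{649}{3}$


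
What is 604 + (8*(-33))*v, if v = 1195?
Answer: -314876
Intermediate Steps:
604 + (8*(-33))*v = 604 + (8*(-33))*1195 = 604 - 264*1195 = 604 - 315480 = -314876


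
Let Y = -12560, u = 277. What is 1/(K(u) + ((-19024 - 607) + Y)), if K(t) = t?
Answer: -1/31914 ≈ -3.1334e-5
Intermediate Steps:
1/(K(u) + ((-19024 - 607) + Y)) = 1/(277 + ((-19024 - 607) - 12560)) = 1/(277 + (-19631 - 12560)) = 1/(277 - 32191) = 1/(-31914) = -1/31914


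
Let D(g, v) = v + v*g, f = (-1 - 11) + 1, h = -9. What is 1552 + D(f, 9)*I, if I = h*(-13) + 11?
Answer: -9968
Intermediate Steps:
I = 128 (I = -9*(-13) + 11 = 117 + 11 = 128)
f = -11 (f = -12 + 1 = -11)
D(g, v) = v + g*v
1552 + D(f, 9)*I = 1552 + (9*(1 - 11))*128 = 1552 + (9*(-10))*128 = 1552 - 90*128 = 1552 - 11520 = -9968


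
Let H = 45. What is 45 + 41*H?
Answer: 1890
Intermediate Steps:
45 + 41*H = 45 + 41*45 = 45 + 1845 = 1890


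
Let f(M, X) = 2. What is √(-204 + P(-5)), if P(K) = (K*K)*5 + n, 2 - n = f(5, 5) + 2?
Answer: 9*I ≈ 9.0*I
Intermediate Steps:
n = -2 (n = 2 - (2 + 2) = 2 - 1*4 = 2 - 4 = -2)
P(K) = -2 + 5*K² (P(K) = (K*K)*5 - 2 = K²*5 - 2 = 5*K² - 2 = -2 + 5*K²)
√(-204 + P(-5)) = √(-204 + (-2 + 5*(-5)²)) = √(-204 + (-2 + 5*25)) = √(-204 + (-2 + 125)) = √(-204 + 123) = √(-81) = 9*I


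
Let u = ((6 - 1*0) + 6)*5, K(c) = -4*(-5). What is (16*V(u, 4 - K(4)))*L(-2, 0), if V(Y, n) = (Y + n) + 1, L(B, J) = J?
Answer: 0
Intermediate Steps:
K(c) = 20
u = 60 (u = ((6 + 0) + 6)*5 = (6 + 6)*5 = 12*5 = 60)
V(Y, n) = 1 + Y + n
(16*V(u, 4 - K(4)))*L(-2, 0) = (16*(1 + 60 + (4 - 1*20)))*0 = (16*(1 + 60 + (4 - 20)))*0 = (16*(1 + 60 - 16))*0 = (16*45)*0 = 720*0 = 0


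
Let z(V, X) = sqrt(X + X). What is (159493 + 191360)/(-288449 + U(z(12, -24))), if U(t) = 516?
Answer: -350853/287933 ≈ -1.2185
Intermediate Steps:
z(V, X) = sqrt(2)*sqrt(X) (z(V, X) = sqrt(2*X) = sqrt(2)*sqrt(X))
(159493 + 191360)/(-288449 + U(z(12, -24))) = (159493 + 191360)/(-288449 + 516) = 350853/(-287933) = 350853*(-1/287933) = -350853/287933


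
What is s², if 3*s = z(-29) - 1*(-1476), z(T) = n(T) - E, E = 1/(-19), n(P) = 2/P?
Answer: 73489245921/303601 ≈ 2.4206e+5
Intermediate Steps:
E = -1/19 ≈ -0.052632
z(T) = 1/19 + 2/T (z(T) = 2/T - 1*(-1/19) = 2/T + 1/19 = 1/19 + 2/T)
s = 271089/551 (s = ((1/19)*(38 - 29)/(-29) - 1*(-1476))/3 = ((1/19)*(-1/29)*9 + 1476)/3 = (-9/551 + 1476)/3 = (⅓)*(813267/551) = 271089/551 ≈ 491.99)
s² = (271089/551)² = 73489245921/303601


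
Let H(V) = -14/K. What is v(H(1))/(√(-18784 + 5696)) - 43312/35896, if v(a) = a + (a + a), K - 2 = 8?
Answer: -5414/4487 + 21*I*√818/16360 ≈ -1.2066 + 0.036712*I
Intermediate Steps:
K = 10 (K = 2 + 8 = 10)
H(V) = -7/5 (H(V) = -14/10 = -14*⅒ = -7/5)
v(a) = 3*a (v(a) = a + 2*a = 3*a)
v(H(1))/(√(-18784 + 5696)) - 43312/35896 = (3*(-7/5))/(√(-18784 + 5696)) - 43312/35896 = -21*(-I*√818/3272)/5 - 43312*1/35896 = -21*(-I*√818/3272)/5 - 5414/4487 = -(-21)*I*√818/16360 - 5414/4487 = 21*I*√818/16360 - 5414/4487 = -5414/4487 + 21*I*√818/16360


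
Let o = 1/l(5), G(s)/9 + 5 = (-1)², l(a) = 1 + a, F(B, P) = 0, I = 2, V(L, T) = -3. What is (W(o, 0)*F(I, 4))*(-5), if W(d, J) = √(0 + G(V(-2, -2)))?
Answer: 0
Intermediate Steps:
G(s) = -36 (G(s) = -45 + 9*(-1)² = -45 + 9*1 = -45 + 9 = -36)
o = ⅙ (o = 1/(1 + 5) = 1/6 = ⅙ ≈ 0.16667)
W(d, J) = 6*I (W(d, J) = √(0 - 36) = √(-36) = 6*I)
(W(o, 0)*F(I, 4))*(-5) = ((6*I)*0)*(-5) = 0*(-5) = 0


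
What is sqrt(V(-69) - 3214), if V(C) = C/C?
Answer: 3*I*sqrt(357) ≈ 56.683*I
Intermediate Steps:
V(C) = 1
sqrt(V(-69) - 3214) = sqrt(1 - 3214) = sqrt(-3213) = 3*I*sqrt(357)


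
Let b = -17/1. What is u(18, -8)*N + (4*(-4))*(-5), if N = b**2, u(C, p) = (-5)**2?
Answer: 7305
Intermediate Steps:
u(C, p) = 25
b = -17 (b = -17*1 = -17)
N = 289 (N = (-17)**2 = 289)
u(18, -8)*N + (4*(-4))*(-5) = 25*289 + (4*(-4))*(-5) = 7225 - 16*(-5) = 7225 + 80 = 7305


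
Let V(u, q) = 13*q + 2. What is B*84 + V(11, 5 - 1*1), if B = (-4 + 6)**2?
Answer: 390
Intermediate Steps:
V(u, q) = 2 + 13*q
B = 4 (B = 2**2 = 4)
B*84 + V(11, 5 - 1*1) = 4*84 + (2 + 13*(5 - 1*1)) = 336 + (2 + 13*(5 - 1)) = 336 + (2 + 13*4) = 336 + (2 + 52) = 336 + 54 = 390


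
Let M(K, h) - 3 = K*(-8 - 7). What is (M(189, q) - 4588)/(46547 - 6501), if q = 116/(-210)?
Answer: -3710/20023 ≈ -0.18529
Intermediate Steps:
q = -58/105 (q = 116*(-1/210) = -58/105 ≈ -0.55238)
M(K, h) = 3 - 15*K (M(K, h) = 3 + K*(-8 - 7) = 3 + K*(-15) = 3 - 15*K)
(M(189, q) - 4588)/(46547 - 6501) = ((3 - 15*189) - 4588)/(46547 - 6501) = ((3 - 2835) - 4588)/40046 = (-2832 - 4588)*(1/40046) = -7420*1/40046 = -3710/20023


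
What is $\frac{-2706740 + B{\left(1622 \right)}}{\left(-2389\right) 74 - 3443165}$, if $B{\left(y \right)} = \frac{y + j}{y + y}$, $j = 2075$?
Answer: $\frac{8780660863}{11743121044} \approx 0.74773$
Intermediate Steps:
$B{\left(y \right)} = \frac{2075 + y}{2 y}$ ($B{\left(y \right)} = \frac{y + 2075}{y + y} = \frac{2075 + y}{2 y}$)
$\frac{-2706740 + B{\left(1622 \right)}}{\left(-2389\right) 74 - 3443165} = \frac{-2706740 + \frac{2075 + 1622}{2 \cdot 1622}}{\left(-2389\right) 74 - 3443165} = \frac{-2706740 + \frac{1}{2} \cdot \frac{1}{1622} \cdot 3697}{-176786 - 3443165} = \frac{-2706740 + \frac{3697}{3244}}{-3619951} = \left(- \frac{8780660863}{3244}\right) \left(- \frac{1}{3619951}\right) = \frac{8780660863}{11743121044}$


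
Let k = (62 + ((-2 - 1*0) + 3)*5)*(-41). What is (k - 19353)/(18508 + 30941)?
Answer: -22100/49449 ≈ -0.44693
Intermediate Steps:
k = -2747 (k = (62 + ((-2 + 0) + 3)*5)*(-41) = (62 + (-2 + 3)*5)*(-41) = (62 + 1*5)*(-41) = (62 + 5)*(-41) = 67*(-41) = -2747)
(k - 19353)/(18508 + 30941) = (-2747 - 19353)/(18508 + 30941) = -22100/49449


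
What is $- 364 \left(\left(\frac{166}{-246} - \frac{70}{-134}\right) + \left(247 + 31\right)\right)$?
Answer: $- \frac{833466088}{8241} \approx -1.0114 \cdot 10^{5}$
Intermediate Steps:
$- 364 \left(\left(\frac{166}{-246} - \frac{70}{-134}\right) + \left(247 + 31\right)\right) = - 364 \left(\left(166 \left(- \frac{1}{246}\right) - - \frac{35}{67}\right) + 278\right) = - 364 \left(\left(- \frac{83}{123} + \frac{35}{67}\right) + 278\right) = - 364 \left(- \frac{1256}{8241} + 278\right) = \left(-364\right) \frac{2289742}{8241} = - \frac{833466088}{8241}$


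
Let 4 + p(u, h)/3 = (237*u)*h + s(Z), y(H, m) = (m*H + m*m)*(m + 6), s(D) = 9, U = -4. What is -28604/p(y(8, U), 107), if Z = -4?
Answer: 28604/2434449 ≈ 0.011750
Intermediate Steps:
y(H, m) = (6 + m)*(m² + H*m) (y(H, m) = (H*m + m²)*(6 + m) = (m² + H*m)*(6 + m) = (6 + m)*(m² + H*m))
p(u, h) = 15 + 711*h*u (p(u, h) = -12 + 3*((237*u)*h + 9) = -12 + 3*(237*h*u + 9) = -12 + 3*(9 + 237*h*u) = -12 + (27 + 711*h*u) = 15 + 711*h*u)
-28604/p(y(8, U), 107) = -28604/(15 + 711*107*(-4*((-4)² + 6*8 + 6*(-4) + 8*(-4)))) = -28604/(15 + 711*107*(-4*(16 + 48 - 24 - 32))) = -28604/(15 + 711*107*(-4*8)) = -28604/(15 + 711*107*(-32)) = -28604/(15 - 2434464) = -28604/(-2434449) = -28604*(-1/2434449) = 28604/2434449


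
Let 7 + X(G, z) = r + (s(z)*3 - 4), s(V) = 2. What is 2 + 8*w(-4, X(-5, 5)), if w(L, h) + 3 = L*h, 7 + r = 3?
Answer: 266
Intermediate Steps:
r = -4 (r = -7 + 3 = -4)
X(G, z) = -9 (X(G, z) = -7 + (-4 + (2*3 - 4)) = -7 + (-4 + (6 - 4)) = -7 + (-4 + 2) = -7 - 2 = -9)
w(L, h) = -3 + L*h
2 + 8*w(-4, X(-5, 5)) = 2 + 8*(-3 - 4*(-9)) = 2 + 8*(-3 + 36) = 2 + 8*33 = 2 + 264 = 266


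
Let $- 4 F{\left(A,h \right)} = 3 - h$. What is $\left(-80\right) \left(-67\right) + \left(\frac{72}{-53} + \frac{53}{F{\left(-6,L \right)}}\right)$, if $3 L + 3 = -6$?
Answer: $\frac{846406}{159} \approx 5323.3$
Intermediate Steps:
$L = -3$ ($L = -1 + \frac{1}{3} \left(-6\right) = -1 - 2 = -3$)
$F{\left(A,h \right)} = - \frac{3}{4} + \frac{h}{4}$ ($F{\left(A,h \right)} = - \frac{3 - h}{4} = - \frac{3}{4} + \frac{h}{4}$)
$\left(-80\right) \left(-67\right) + \left(\frac{72}{-53} + \frac{53}{F{\left(-6,L \right)}}\right) = \left(-80\right) \left(-67\right) + \left(\frac{72}{-53} + \frac{53}{- \frac{3}{4} + \frac{1}{4} \left(-3\right)}\right) = 5360 + \left(72 \left(- \frac{1}{53}\right) + \frac{53}{- \frac{3}{4} - \frac{3}{4}}\right) = 5360 + \left(- \frac{72}{53} + \frac{53}{- \frac{3}{2}}\right) = 5360 + \left(- \frac{72}{53} + 53 \left(- \frac{2}{3}\right)\right) = 5360 - \frac{5834}{159} = \frac{846406}{159}$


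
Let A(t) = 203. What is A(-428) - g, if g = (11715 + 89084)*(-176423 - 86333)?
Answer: 26485542247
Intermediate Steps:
g = -26485542044 (g = 100799*(-262756) = -26485542044)
A(-428) - g = 203 - 1*(-26485542044) = 203 + 26485542044 = 26485542247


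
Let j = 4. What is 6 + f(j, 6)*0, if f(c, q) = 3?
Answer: 6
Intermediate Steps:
6 + f(j, 6)*0 = 6 + 3*0 = 6 + 0 = 6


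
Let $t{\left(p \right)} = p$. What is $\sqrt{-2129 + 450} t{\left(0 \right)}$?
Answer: $0$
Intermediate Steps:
$\sqrt{-2129 + 450} t{\left(0 \right)} = \sqrt{-2129 + 450} \cdot 0 = \sqrt{-1679} \cdot 0 = i \sqrt{1679} \cdot 0 = 0$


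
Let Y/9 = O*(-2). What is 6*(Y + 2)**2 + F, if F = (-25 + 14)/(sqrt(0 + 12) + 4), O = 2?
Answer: 6925 + 11*sqrt(3)/2 ≈ 6934.5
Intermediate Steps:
Y = -36 (Y = 9*(2*(-2)) = 9*(-4) = -36)
F = -11/(4 + 2*sqrt(3)) (F = -11/(sqrt(12) + 4) = -11/(2*sqrt(3) + 4) = -11/(4 + 2*sqrt(3)) ≈ -1.4737)
6*(Y + 2)**2 + F = 6*(-36 + 2)**2 + (-11 + 11*sqrt(3)/2) = 6*(-34)**2 + (-11 + 11*sqrt(3)/2) = 6*1156 + (-11 + 11*sqrt(3)/2) = 6936 + (-11 + 11*sqrt(3)/2) = 6925 + 11*sqrt(3)/2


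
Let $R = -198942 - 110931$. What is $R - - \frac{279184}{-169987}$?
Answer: $- \frac{52674660835}{169987} \approx -3.0987 \cdot 10^{5}$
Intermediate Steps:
$R = -309873$ ($R = -198942 - 110931 = -309873$)
$R - - \frac{279184}{-169987} = -309873 - - \frac{279184}{-169987} = -309873 - \left(-279184\right) \left(- \frac{1}{169987}\right) = -309873 - \frac{279184}{169987} = - \frac{52674660835}{169987}$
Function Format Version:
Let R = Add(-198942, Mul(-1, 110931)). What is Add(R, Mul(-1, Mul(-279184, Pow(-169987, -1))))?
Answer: Rational(-52674660835, 169987) ≈ -3.0987e+5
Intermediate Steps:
R = -309873 (R = Add(-198942, -110931) = -309873)
Add(R, Mul(-1, Mul(-279184, Pow(-169987, -1)))) = Add(-309873, Mul(-1, Mul(-279184, Pow(-169987, -1)))) = Add(-309873, Mul(-1, Mul(-279184, Rational(-1, 169987)))) = Add(-309873, Mul(-1, Rational(279184, 169987))) = Add(-309873, Rational(-279184, 169987)) = Rational(-52674660835, 169987)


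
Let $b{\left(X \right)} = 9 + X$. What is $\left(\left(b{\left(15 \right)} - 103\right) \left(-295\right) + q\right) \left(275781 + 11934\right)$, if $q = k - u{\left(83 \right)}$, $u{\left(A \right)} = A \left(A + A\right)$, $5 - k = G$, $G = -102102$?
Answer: $32118776310$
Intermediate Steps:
$k = 102107$ ($k = 5 - -102102 = 5 + 102102 = 102107$)
$u{\left(A \right)} = 2 A^{2}$ ($u{\left(A \right)} = A 2 A = 2 A^{2}$)
$q = 88329$ ($q = 102107 - 2 \cdot 83^{2} = 102107 - 2 \cdot 6889 = 102107 - 13778 = 88329$)
$\left(\left(b{\left(15 \right)} - 103\right) \left(-295\right) + q\right) \left(275781 + 11934\right) = \left(\left(\left(9 + 15\right) - 103\right) \left(-295\right) + 88329\right) \left(275781 + 11934\right) = \left(\left(24 - 103\right) \left(-295\right) + 88329\right) 287715 = \left(\left(-79\right) \left(-295\right) + 88329\right) 287715 = \left(23305 + 88329\right) 287715 = 111634 \cdot 287715 = 32118776310$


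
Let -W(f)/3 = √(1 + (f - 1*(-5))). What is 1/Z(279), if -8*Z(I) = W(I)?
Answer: 8*√285/855 ≈ 0.15796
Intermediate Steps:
W(f) = -3*√(6 + f) (W(f) = -3*√(1 + (f - 1*(-5))) = -3*√(1 + (f + 5)) = -3*√(1 + (5 + f)) = -3*√(6 + f))
Z(I) = 3*√(6 + I)/8 (Z(I) = -(-3)*√(6 + I)/8 = 3*√(6 + I)/8)
1/Z(279) = 1/(3*√(6 + 279)/8) = 1/(3*√285/8) = 8*√285/855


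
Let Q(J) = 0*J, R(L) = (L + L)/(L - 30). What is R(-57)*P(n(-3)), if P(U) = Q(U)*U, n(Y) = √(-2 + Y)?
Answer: 0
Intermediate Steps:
R(L) = 2*L/(-30 + L) (R(L) = (2*L)/(-30 + L) = 2*L/(-30 + L))
Q(J) = 0
P(U) = 0 (P(U) = 0*U = 0)
R(-57)*P(n(-3)) = (2*(-57)/(-30 - 57))*0 = (2*(-57)/(-87))*0 = (2*(-57)*(-1/87))*0 = (38/29)*0 = 0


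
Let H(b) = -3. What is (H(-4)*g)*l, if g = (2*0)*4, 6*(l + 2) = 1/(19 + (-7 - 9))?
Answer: 0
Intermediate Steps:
l = -35/18 (l = -2 + 1/(6*(19 + (-7 - 9))) = -2 + 1/(6*(19 - 16)) = -2 + (⅙)/3 = -2 + (⅙)*(⅓) = -2 + 1/18 = -35/18 ≈ -1.9444)
g = 0 (g = 0*4 = 0)
(H(-4)*g)*l = -3*0*(-35/18) = 0*(-35/18) = 0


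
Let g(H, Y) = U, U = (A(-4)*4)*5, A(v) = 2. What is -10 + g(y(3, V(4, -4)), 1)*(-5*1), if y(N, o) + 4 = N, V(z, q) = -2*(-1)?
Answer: -210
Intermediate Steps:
V(z, q) = 2
y(N, o) = -4 + N
U = 40 (U = (2*4)*5 = 8*5 = 40)
g(H, Y) = 40
-10 + g(y(3, V(4, -4)), 1)*(-5*1) = -10 + 40*(-5*1) = -10 + 40*(-5) = -10 - 200 = -210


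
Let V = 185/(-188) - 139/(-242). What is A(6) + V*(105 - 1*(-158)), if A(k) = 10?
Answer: -2223417/22748 ≈ -97.741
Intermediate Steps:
V = -9319/22748 (V = 185*(-1/188) - 139*(-1/242) = -185/188 + 139/242 = -9319/22748 ≈ -0.40966)
A(6) + V*(105 - 1*(-158)) = 10 - 9319*(105 - 1*(-158))/22748 = 10 - 9319*(105 + 158)/22748 = 10 - 9319/22748*263 = 10 - 2450897/22748 = -2223417/22748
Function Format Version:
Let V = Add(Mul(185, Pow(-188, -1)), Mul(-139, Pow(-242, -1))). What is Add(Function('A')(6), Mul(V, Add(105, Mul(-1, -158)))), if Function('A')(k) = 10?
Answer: Rational(-2223417, 22748) ≈ -97.741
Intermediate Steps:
V = Rational(-9319, 22748) (V = Add(Mul(185, Rational(-1, 188)), Mul(-139, Rational(-1, 242))) = Add(Rational(-185, 188), Rational(139, 242)) = Rational(-9319, 22748) ≈ -0.40966)
Add(Function('A')(6), Mul(V, Add(105, Mul(-1, -158)))) = Add(10, Mul(Rational(-9319, 22748), Add(105, Mul(-1, -158)))) = Add(10, Mul(Rational(-9319, 22748), Add(105, 158))) = Add(10, Mul(Rational(-9319, 22748), 263)) = Add(10, Rational(-2450897, 22748)) = Rational(-2223417, 22748)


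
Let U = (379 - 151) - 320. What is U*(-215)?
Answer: 19780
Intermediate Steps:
U = -92 (U = 228 - 320 = -92)
U*(-215) = -92*(-215) = 19780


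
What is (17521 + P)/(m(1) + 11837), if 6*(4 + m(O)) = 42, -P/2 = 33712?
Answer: -49903/11840 ≈ -4.2148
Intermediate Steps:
P = -67424 (P = -2*33712 = -67424)
m(O) = 3 (m(O) = -4 + (1/6)*42 = -4 + 7 = 3)
(17521 + P)/(m(1) + 11837) = (17521 - 67424)/(3 + 11837) = -49903/11840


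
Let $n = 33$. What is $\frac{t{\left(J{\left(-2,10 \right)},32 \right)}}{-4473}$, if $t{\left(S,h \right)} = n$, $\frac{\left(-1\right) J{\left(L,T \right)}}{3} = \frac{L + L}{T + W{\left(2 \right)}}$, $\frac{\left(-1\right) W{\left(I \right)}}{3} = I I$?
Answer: $- \frac{11}{1491} \approx -0.0073776$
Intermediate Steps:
$W{\left(I \right)} = - 3 I^{2}$ ($W{\left(I \right)} = - 3 I I = - 3 I^{2}$)
$J{\left(L,T \right)} = - \frac{6 L}{-12 + T}$ ($J{\left(L,T \right)} = - 3 \frac{L + L}{T - 3 \cdot 2^{2}} = - 3 \frac{2 L}{T - 12} = - 3 \frac{2 L}{-12 + T} = - \frac{6 L}{-12 + T}$)
$t{\left(S,h \right)} = 33$
$\frac{t{\left(J{\left(-2,10 \right)},32 \right)}}{-4473} = \frac{33}{-4473} = 33 \left(- \frac{1}{4473}\right) = - \frac{11}{1491}$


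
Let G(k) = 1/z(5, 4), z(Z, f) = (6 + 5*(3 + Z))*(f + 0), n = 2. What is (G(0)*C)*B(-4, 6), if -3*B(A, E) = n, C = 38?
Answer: -19/138 ≈ -0.13768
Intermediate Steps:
B(A, E) = -⅔ (B(A, E) = -⅓*2 = -⅔)
z(Z, f) = f*(21 + 5*Z) (z(Z, f) = (6 + (15 + 5*Z))*f = (21 + 5*Z)*f = f*(21 + 5*Z))
G(k) = 1/184 (G(k) = 1/(4*(21 + 5*5)) = 1/(4*(21 + 25)) = 1/(4*46) = 1/184)
(G(0)*C)*B(-4, 6) = ((1/184)*38)*(-⅔) = (19/92)*(-⅔) = -19/138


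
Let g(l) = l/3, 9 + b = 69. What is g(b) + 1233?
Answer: 1253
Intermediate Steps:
b = 60 (b = -9 + 69 = 60)
g(l) = l/3 (g(l) = l*(⅓) = l/3)
g(b) + 1233 = (⅓)*60 + 1233 = 20 + 1233 = 1253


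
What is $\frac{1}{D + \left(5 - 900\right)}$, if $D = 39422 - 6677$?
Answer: $\frac{1}{31850} \approx 3.1397 \cdot 10^{-5}$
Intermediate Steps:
$D = 32745$ ($D = 39422 - 6677 = 32745$)
$\frac{1}{D + \left(5 - 900\right)} = \frac{1}{32745 + \left(5 - 900\right)} = \frac{1}{32745 - 895} = \frac{1}{31850}$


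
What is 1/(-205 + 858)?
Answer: 1/653 ≈ 0.0015314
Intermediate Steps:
1/(-205 + 858) = 1/653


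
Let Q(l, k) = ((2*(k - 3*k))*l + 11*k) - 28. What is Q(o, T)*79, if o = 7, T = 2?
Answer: -4898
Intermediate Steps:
Q(l, k) = -28 + 11*k - 4*k*l (Q(l, k) = ((2*(-2*k))*l + 11*k) - 28 = ((-4*k)*l + 11*k) - 28 = (-4*k*l + 11*k) - 28 = (11*k - 4*k*l) - 28 = -28 + 11*k - 4*k*l)
Q(o, T)*79 = (-28 + 11*2 - 4*2*7)*79 = (-28 + 22 - 56)*79 = -62*79 = -4898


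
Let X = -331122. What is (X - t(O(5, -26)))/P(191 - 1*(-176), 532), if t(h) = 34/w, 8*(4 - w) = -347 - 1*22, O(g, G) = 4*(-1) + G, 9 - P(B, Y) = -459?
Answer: -66390097/93834 ≈ -707.53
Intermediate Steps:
P(B, Y) = 468 (P(B, Y) = 9 - 1*(-459) = 9 + 459 = 468)
O(g, G) = -4 + G
w = 401/8 (w = 4 - (-347 - 1*22)/8 = 4 - (-347 - 22)/8 = 4 - ⅛*(-369) = 4 + 369/8 = 401/8 ≈ 50.125)
t(h) = 272/401 (t(h) = 34/(401/8) = 34*(8/401) = 272/401)
(X - t(O(5, -26)))/P(191 - 1*(-176), 532) = (-331122 - 1*272/401)/468 = (-331122 - 272/401)*(1/468) = -132780194/401*1/468 = -66390097/93834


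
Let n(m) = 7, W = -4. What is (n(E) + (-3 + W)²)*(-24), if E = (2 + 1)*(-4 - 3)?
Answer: -1344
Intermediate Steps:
E = -21 (E = 3*(-7) = -21)
(n(E) + (-3 + W)²)*(-24) = (7 + (-3 - 4)²)*(-24) = (7 + (-7)²)*(-24) = (7 + 49)*(-24) = 56*(-24) = -1344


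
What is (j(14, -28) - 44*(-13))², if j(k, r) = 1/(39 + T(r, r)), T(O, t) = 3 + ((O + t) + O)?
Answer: 577104529/1764 ≈ 3.2716e+5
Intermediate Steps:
T(O, t) = 3 + t + 2*O (T(O, t) = 3 + (t + 2*O) = 3 + t + 2*O)
j(k, r) = 1/(42 + 3*r) (j(k, r) = 1/(39 + (3 + r + 2*r)) = 1/(39 + (3 + 3*r)) = 1/(42 + 3*r))
(j(14, -28) - 44*(-13))² = (1/(3*(14 - 28)) - 44*(-13))² = ((⅓)/(-14) + 572)² = ((⅓)*(-1/14) + 572)² = (-1/42 + 572)² = (24023/42)² = 577104529/1764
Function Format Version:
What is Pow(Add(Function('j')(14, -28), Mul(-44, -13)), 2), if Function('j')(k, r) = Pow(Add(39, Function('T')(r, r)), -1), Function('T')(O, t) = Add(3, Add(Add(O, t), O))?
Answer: Rational(577104529, 1764) ≈ 3.2716e+5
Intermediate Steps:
Function('T')(O, t) = Add(3, t, Mul(2, O)) (Function('T')(O, t) = Add(3, Add(t, Mul(2, O))) = Add(3, t, Mul(2, O)))
Function('j')(k, r) = Pow(Add(42, Mul(3, r)), -1) (Function('j')(k, r) = Pow(Add(39, Add(3, r, Mul(2, r))), -1) = Pow(Add(39, Add(3, Mul(3, r))), -1) = Pow(Add(42, Mul(3, r)), -1))
Pow(Add(Function('j')(14, -28), Mul(-44, -13)), 2) = Pow(Add(Mul(Rational(1, 3), Pow(Add(14, -28), -1)), Mul(-44, -13)), 2) = Pow(Add(Mul(Rational(1, 3), Pow(-14, -1)), 572), 2) = Pow(Add(Mul(Rational(1, 3), Rational(-1, 14)), 572), 2) = Pow(Add(Rational(-1, 42), 572), 2) = Pow(Rational(24023, 42), 2) = Rational(577104529, 1764)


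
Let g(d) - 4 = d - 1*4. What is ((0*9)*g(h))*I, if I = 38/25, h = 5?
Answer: 0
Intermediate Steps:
I = 38/25 (I = 38*(1/25) = 38/25 ≈ 1.5200)
g(d) = d (g(d) = 4 + (d - 1*4) = 4 + (d - 4) = 4 + (-4 + d) = d)
((0*9)*g(h))*I = ((0*9)*5)*(38/25) = (0*5)*(38/25) = 0*(38/25) = 0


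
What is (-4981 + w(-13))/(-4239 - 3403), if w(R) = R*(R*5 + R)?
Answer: 3967/7642 ≈ 0.51910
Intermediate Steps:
w(R) = 6*R² (w(R) = R*(5*R + R) = R*(6*R) = 6*R²)
(-4981 + w(-13))/(-4239 - 3403) = (-4981 + 6*(-13)²)/(-4239 - 3403) = (-4981 + 6*169)/(-7642) = (-4981 + 1014)*(-1/7642) = -3967*(-1/7642) = 3967/7642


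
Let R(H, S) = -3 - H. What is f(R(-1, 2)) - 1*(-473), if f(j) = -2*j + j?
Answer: 475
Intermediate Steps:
f(j) = -j
f(R(-1, 2)) - 1*(-473) = -(-3 - 1*(-1)) - 1*(-473) = -(-3 + 1) + 473 = -1*(-2) + 473 = 2 + 473 = 475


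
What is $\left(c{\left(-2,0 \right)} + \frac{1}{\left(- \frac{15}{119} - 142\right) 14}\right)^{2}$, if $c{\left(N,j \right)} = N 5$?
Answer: $\frac{114431328729}{1144198276} \approx 100.01$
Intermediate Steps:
$c{\left(N,j \right)} = 5 N$
$\left(c{\left(-2,0 \right)} + \frac{1}{\left(- \frac{15}{119} - 142\right) 14}\right)^{2} = \left(5 \left(-2\right) + \frac{1}{\left(- \frac{15}{119} - 142\right) 14}\right)^{2} = \left(-10 + \frac{1}{\left(-15\right) \frac{1}{119} - 142} \cdot \frac{1}{14}\right)^{2} = \left(-10 + \frac{1}{- \frac{15}{119} - 142} \cdot \frac{1}{14}\right)^{2} = \left(-10 + \frac{1}{- \frac{16913}{119}} \cdot \frac{1}{14}\right)^{2} = \left(-10 - \frac{17}{33826}\right)^{2} = \left(- \frac{338277}{33826}\right)^{2} = \frac{114431328729}{1144198276}$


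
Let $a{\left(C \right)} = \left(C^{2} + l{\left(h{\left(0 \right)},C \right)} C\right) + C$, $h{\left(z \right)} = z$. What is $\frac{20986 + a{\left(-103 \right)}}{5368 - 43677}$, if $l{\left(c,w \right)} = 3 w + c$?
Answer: $- \frac{63319}{38309} \approx -1.6528$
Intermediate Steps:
$l{\left(c,w \right)} = c + 3 w$
$a{\left(C \right)} = C + 4 C^{2}$ ($a{\left(C \right)} = \left(C^{2} + \left(0 + 3 C\right) C\right) + C = \left(C^{2} + 3 C C\right) + C = \left(C^{2} + 3 C^{2}\right) + C = 4 C^{2} + C = C + 4 C^{2}$)
$\frac{20986 + a{\left(-103 \right)}}{5368 - 43677} = \frac{20986 - 103 \left(1 + 4 \left(-103\right)\right)}{5368 - 43677} = \frac{20986 - 103 \left(1 - 412\right)}{-38309} = \left(20986 - -42333\right) \left(- \frac{1}{38309}\right) = \left(20986 + 42333\right) \left(- \frac{1}{38309}\right) = 63319 \left(- \frac{1}{38309}\right) = - \frac{63319}{38309}$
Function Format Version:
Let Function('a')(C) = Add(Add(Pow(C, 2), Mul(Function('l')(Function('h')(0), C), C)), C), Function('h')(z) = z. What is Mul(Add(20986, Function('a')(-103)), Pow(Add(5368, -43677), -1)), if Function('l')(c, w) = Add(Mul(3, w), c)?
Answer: Rational(-63319, 38309) ≈ -1.6528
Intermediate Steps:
Function('l')(c, w) = Add(c, Mul(3, w))
Function('a')(C) = Add(C, Mul(4, Pow(C, 2))) (Function('a')(C) = Add(Add(Pow(C, 2), Mul(Add(0, Mul(3, C)), C)), C) = Add(Add(Pow(C, 2), Mul(Mul(3, C), C)), C) = Add(Add(Pow(C, 2), Mul(3, Pow(C, 2))), C) = Add(Mul(4, Pow(C, 2)), C) = Add(C, Mul(4, Pow(C, 2))))
Mul(Add(20986, Function('a')(-103)), Pow(Add(5368, -43677), -1)) = Mul(Add(20986, Mul(-103, Add(1, Mul(4, -103)))), Pow(Add(5368, -43677), -1)) = Mul(Add(20986, Mul(-103, Add(1, -412))), Pow(-38309, -1)) = Mul(Add(20986, Mul(-103, -411)), Rational(-1, 38309)) = Mul(Add(20986, 42333), Rational(-1, 38309)) = Mul(63319, Rational(-1, 38309)) = Rational(-63319, 38309)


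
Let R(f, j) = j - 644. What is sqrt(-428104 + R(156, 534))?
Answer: I*sqrt(428214) ≈ 654.38*I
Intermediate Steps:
R(f, j) = -644 + j
sqrt(-428104 + R(156, 534)) = sqrt(-428104 + (-644 + 534)) = sqrt(-428104 - 110) = sqrt(-428214) = I*sqrt(428214)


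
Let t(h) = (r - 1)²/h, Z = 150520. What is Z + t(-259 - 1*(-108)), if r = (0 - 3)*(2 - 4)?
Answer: 22728495/151 ≈ 1.5052e+5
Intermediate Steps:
r = 6 (r = -3*(-2) = 6)
t(h) = 25/h (t(h) = (6 - 1)²/h = 5²/h = 25/h)
Z + t(-259 - 1*(-108)) = 150520 + 25/(-259 - 1*(-108)) = 150520 + 25/(-259 + 108) = 150520 + 25/(-151) = 150520 + 25*(-1/151) = 150520 - 25/151 = 22728495/151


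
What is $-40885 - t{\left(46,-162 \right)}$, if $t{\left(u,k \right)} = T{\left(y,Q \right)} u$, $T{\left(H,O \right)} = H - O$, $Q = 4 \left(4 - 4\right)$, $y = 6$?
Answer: $-41161$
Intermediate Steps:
$Q = 0$ ($Q = 4 \cdot 0 = 0$)
$t{\left(u,k \right)} = 6 u$ ($t{\left(u,k \right)} = \left(6 - 0\right) u = \left(6 + 0\right) u = 6 u$)
$-40885 - t{\left(46,-162 \right)} = -40885 - 6 \cdot 46 = -40885 - 276 = -41161$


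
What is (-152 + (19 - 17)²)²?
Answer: 21904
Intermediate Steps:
(-152 + (19 - 17)²)² = (-152 + 2²)² = (-152 + 4)² = (-148)² = 21904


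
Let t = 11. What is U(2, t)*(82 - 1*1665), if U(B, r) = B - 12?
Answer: 15830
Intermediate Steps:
U(B, r) = -12 + B
U(2, t)*(82 - 1*1665) = (-12 + 2)*(82 - 1*1665) = -10*(82 - 1665) = -10*(-1583) = 15830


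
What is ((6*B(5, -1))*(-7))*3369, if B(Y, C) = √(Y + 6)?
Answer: -141498*√11 ≈ -4.6930e+5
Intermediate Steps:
B(Y, C) = √(6 + Y)
((6*B(5, -1))*(-7))*3369 = ((6*√(6 + 5))*(-7))*3369 = ((6*√11)*(-7))*3369 = -42*√11*3369 = -141498*√11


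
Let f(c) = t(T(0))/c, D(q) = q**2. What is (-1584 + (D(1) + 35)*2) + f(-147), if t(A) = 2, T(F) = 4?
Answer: -222266/147 ≈ -1512.0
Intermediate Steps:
f(c) = 2/c
(-1584 + (D(1) + 35)*2) + f(-147) = (-1584 + (1**2 + 35)*2) + 2/(-147) = (-1584 + (1 + 35)*2) + 2*(-1/147) = (-1584 + 36*2) - 2/147 = (-1584 + 72) - 2/147 = -1512 - 2/147 = -222266/147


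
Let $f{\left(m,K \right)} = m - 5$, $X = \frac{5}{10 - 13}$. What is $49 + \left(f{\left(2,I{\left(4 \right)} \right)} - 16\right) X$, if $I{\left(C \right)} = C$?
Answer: $\frac{242}{3} \approx 80.667$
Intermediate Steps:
$X = - \frac{5}{3}$ ($X = \frac{5}{10 - 13} = \frac{5}{-3} = 5 \left(- \frac{1}{3}\right) = - \frac{5}{3} \approx -1.6667$)
$f{\left(m,K \right)} = -5 + m$
$49 + \left(f{\left(2,I{\left(4 \right)} \right)} - 16\right) X = 49 + \left(\left(-5 + 2\right) - 16\right) \left(- \frac{5}{3}\right) = 49 + \left(-3 - 16\right) \left(- \frac{5}{3}\right) = 49 - - \frac{95}{3} = 49 + \frac{95}{3} = \frac{242}{3}$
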